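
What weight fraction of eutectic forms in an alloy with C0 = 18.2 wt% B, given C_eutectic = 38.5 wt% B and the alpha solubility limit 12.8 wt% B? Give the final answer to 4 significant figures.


f_primary = (C_e - C0) / (C_e - C_alpha_max)
f_primary = (38.5 - 18.2) / (38.5 - 12.8)
f_primary = 0.789883
f_eutectic = 1 - 0.789883 = 0.2101


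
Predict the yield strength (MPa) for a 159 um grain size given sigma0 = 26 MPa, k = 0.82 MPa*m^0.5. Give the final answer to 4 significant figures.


sigma_y = sigma0 + k / sqrt(d)
d = 159 um = 1.59e-04 m
sigma_y = 26 + 0.82 / sqrt(1.59e-04)
sigma_y = 91.03 MPa


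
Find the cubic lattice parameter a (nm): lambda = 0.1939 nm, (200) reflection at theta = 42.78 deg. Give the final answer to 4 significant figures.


d = lambda / (2*sin(theta))
d = 0.1939 / (2*sin(42.78 deg))
d = 0.142745 nm
a = d * sqrt(h^2+k^2+l^2) = 0.142745 * sqrt(4)
a = 0.2855 nm


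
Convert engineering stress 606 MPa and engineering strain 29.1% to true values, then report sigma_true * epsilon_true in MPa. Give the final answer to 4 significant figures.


sigma_true = sigma_eng * (1 + epsilon_eng)
sigma_true = 606 * (1 + 0.291) = 782.346 MPa
epsilon_true = ln(1 + epsilon_eng)
epsilon_true = ln(1 + 0.291) = 0.255417
sigma_true * epsilon_true = 782.346 * 0.255417 = 199.8 MPa


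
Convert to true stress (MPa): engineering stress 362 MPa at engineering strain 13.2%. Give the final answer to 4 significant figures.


sigma_true = sigma_eng * (1 + epsilon_eng)
sigma_true = 362 * (1 + 0.132)
sigma_true = 409.8 MPa


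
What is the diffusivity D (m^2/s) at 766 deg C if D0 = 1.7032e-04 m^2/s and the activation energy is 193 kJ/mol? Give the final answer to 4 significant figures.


D = D0 * exp(-Qd / (R*T))
T = 1039.15 K
D = 1.7032e-04 * exp(-193e3 / (8.314 * 1039.15))
D = 3.384e-14 m^2/s


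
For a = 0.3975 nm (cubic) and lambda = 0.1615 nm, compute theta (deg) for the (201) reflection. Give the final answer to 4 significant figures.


d = a / sqrt(h^2+k^2+l^2)
d = 0.3975 / sqrt(5) = 0.177767 nm
lambda = 2*d*sin(theta)  =>  sin(theta) = lambda / (2*d)
sin(theta) = 0.1615 / (2 * 0.177767) = 0.454245
theta = 27.02 deg


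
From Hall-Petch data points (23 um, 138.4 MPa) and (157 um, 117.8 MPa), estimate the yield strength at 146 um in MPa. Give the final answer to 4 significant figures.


sigma_y = sigma0 + k / sqrt(d)
1/sqrt(d1) = 1/sqrt(2.3e-05) = 208.514;  1/sqrt(d2) = 79.8087
k = (sigma1 - sigma2) / (1/sqrt(d1) - 1/sqrt(d2)) = (138.4 - 117.8) / (208.514 - 79.8087) = 0.160055 MPa*m^0.5
sigma0 = sigma1 - k/sqrt(d1) = 138.4 - 0.160055*208.514 = 105.026 MPa
sigma_y(d3) = 105.026 + 0.160055 / sqrt(1.46e-04) = 118.3 MPa


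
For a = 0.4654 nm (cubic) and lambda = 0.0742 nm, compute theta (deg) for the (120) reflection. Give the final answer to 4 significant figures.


d = a / sqrt(h^2+k^2+l^2)
d = 0.4654 / sqrt(5) = 0.208133 nm
lambda = 2*d*sin(theta)  =>  sin(theta) = lambda / (2*d)
sin(theta) = 0.0742 / (2 * 0.208133) = 0.178251
theta = 10.27 deg


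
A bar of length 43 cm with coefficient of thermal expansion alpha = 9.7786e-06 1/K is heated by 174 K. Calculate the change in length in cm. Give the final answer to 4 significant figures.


dL = L0 * alpha * dT
dL = 43 * 9.7786e-06 * 174
dL = 0.07316 cm


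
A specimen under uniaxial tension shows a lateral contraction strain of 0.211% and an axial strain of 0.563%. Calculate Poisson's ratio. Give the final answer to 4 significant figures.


nu = -epsilon_lat / epsilon_axial
Lateral strain is contraction (negative), so using magnitudes:
nu = 0.211 / 0.563
nu = 0.3748


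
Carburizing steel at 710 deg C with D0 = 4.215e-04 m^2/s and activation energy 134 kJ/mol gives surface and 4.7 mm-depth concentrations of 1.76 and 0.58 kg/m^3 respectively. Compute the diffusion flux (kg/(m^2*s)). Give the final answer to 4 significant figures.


Step 1: D = D0 * exp(-Qd/(R*T))
T = 710 + 273.15 = 983.15 K
D = 4.215e-04 * exp(-134e3 / (8.314 * 983.15)) = 3.1999e-11 m^2/s
Step 2: J = D * (C1 - C2) / dx
J = 3.1999e-11 * (1.76 - 0.58) / 4.7e-03
J = 8.034e-09 kg/(m^2*s)


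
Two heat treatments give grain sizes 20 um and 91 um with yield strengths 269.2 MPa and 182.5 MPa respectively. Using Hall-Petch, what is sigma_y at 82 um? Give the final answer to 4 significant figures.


sigma_y = sigma0 + k / sqrt(d)
1/sqrt(d1) = 1/sqrt(2e-05) = 223.607;  1/sqrt(d2) = 104.828
k = (sigma1 - sigma2) / (1/sqrt(d1) - 1/sqrt(d2)) = (269.2 - 182.5) / (223.607 - 104.828) = 0.729931 MPa*m^0.5
sigma0 = sigma1 - k/sqrt(d1) = 269.2 - 0.729931*223.607 = 105.982 MPa
sigma_y(d3) = 105.982 + 0.729931 / sqrt(8.2e-05) = 186.6 MPa


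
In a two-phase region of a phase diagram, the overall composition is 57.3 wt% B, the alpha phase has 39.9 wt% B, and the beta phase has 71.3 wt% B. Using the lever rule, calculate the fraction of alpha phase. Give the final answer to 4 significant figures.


f_alpha = (C_beta - C0) / (C_beta - C_alpha)
f_alpha = (71.3 - 57.3) / (71.3 - 39.9)
f_alpha = 0.4459


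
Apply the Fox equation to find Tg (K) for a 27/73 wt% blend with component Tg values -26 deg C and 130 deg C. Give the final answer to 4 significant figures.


1/Tg = w1/Tg1 + w2/Tg2 (in Kelvin)
Tg1 = 247.15 K, Tg2 = 403.15 K
1/Tg = 0.27/247.15 + 0.73/403.15
Tg = 344.4 K


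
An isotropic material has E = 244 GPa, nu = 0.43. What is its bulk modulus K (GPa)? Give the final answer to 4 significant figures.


K = E / (3*(1-2*nu))
K = 244 / (3*(1-2*0.43))
K = 581 GPa


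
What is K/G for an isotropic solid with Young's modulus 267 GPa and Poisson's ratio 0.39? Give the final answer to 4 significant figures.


G = E / (2*(1+nu))
G = 267 / (2*(1+0.39)) = 96.0432 GPa
K = E / (3*(1-2*nu))
K = 267 / (3*(1-2*0.39)) = 404.545 GPa
K/G = 404.545 / 96.0432 = 4.212


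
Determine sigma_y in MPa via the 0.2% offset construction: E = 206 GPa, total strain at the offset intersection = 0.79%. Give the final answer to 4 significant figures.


Offset strain = 0.002
Elastic strain at yield = total_strain - offset = 7.9e-03 - 0.002 = 5.9e-03
sigma_y = E * elastic_strain = 206000 * 5.9e-03
sigma_y = 1215 MPa


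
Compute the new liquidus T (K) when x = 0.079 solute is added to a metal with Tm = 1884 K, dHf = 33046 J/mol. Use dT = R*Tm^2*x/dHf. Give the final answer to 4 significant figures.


dT = R*Tm^2*x / dHf
dT = 8.314 * 1884^2 * 0.079 / 33046
dT = 70.5472 K
T_new = 1884 - 70.5472 = 1813 K


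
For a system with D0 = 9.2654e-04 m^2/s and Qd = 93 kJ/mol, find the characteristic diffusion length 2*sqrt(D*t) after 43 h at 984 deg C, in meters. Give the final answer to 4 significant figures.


Step 1: D = D0 * exp(-Qd/(R*T))
T = 1257.15 K
D = 9.2654e-04 * exp(-93e3 / (8.314 * 1257.15)) = 1.2664e-07 m^2/s
Step 2: L = 2*sqrt(D*t)
t = 43 h = 154800 s
L = 2*sqrt(1.2664e-07 * 154800) = 0.28 m


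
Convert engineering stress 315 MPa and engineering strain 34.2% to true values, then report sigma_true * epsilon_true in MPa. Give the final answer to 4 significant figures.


sigma_true = sigma_eng * (1 + epsilon_eng)
sigma_true = 315 * (1 + 0.342) = 422.73 MPa
epsilon_true = ln(1 + epsilon_eng)
epsilon_true = ln(1 + 0.342) = 0.294161
sigma_true * epsilon_true = 422.73 * 0.294161 = 124.4 MPa


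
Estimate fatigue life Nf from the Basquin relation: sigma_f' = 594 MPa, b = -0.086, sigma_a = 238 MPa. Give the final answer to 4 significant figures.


sigma_a = sigma_f' * (2*Nf)^b
2*Nf = (sigma_a / sigma_f')^(1/b)
2*Nf = (238 / 594)^(1/-0.086)
2*Nf = 41563.8
Nf = 20780 cycles


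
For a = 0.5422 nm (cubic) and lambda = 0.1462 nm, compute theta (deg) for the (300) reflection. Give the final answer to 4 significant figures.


d = a / sqrt(h^2+k^2+l^2)
d = 0.5422 / sqrt(9) = 0.180733 nm
lambda = 2*d*sin(theta)  =>  sin(theta) = lambda / (2*d)
sin(theta) = 0.1462 / (2 * 0.180733) = 0.404463
theta = 23.86 deg


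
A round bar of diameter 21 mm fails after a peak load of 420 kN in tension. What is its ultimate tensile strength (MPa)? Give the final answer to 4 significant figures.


A0 = pi*(d/2)^2 = pi*(21/2)^2 = 346.361 mm^2
UTS = F_max / A0 = 420*1000 / 346.361
UTS = 1213 MPa


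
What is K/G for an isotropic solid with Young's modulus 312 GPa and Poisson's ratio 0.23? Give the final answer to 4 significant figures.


G = E / (2*(1+nu))
G = 312 / (2*(1+0.23)) = 126.829 GPa
K = E / (3*(1-2*nu))
K = 312 / (3*(1-2*0.23)) = 192.593 GPa
K/G = 192.593 / 126.829 = 1.519


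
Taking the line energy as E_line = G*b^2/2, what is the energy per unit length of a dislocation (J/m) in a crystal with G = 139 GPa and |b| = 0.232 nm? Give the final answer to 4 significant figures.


E = G*b^2/2
b = 0.232 nm = 2.32e-10 m
G = 139 GPa = 1.39e+11 Pa
E = 0.5 * 1.39e+11 * (2.32e-10)^2
E = 3.741e-09 J/m


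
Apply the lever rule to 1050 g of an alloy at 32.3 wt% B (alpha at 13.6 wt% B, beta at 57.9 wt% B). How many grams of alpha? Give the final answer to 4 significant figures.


f_alpha = (C_beta - C0) / (C_beta - C_alpha)
f_alpha = (57.9 - 32.3) / (57.9 - 13.6) = 0.577878
m_alpha = f_alpha * m_total = 0.577878 * 1050 = 606.8 g


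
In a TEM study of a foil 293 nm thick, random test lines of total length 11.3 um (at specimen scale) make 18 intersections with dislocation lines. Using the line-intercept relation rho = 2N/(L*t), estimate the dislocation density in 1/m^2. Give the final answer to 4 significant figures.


rho = 2N / (L * t)
L = 11.3 um = 1.13e-05 m, t = 293 nm = 2.93e-07 m
rho = 2 * 18 / (1.13e-05 * 2.93e-07)
rho = 1.087e+13 1/m^2


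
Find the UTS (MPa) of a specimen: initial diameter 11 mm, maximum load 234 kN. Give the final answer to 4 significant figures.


A0 = pi*(d/2)^2 = pi*(11/2)^2 = 95.0332 mm^2
UTS = F_max / A0 = 234*1000 / 95.0332
UTS = 2462 MPa


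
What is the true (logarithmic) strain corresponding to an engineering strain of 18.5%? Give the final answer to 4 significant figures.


epsilon_true = ln(1 + epsilon_eng)
epsilon_true = ln(1 + 0.185)
epsilon_true = 0.1697


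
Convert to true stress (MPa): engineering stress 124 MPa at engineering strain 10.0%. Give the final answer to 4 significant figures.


sigma_true = sigma_eng * (1 + epsilon_eng)
sigma_true = 124 * (1 + 0.1)
sigma_true = 136.4 MPa


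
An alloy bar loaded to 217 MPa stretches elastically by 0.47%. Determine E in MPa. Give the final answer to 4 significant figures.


E = sigma / epsilon
epsilon = 0.47% = 4.7e-03
E = 217 / 4.7e-03
E = 46170 MPa


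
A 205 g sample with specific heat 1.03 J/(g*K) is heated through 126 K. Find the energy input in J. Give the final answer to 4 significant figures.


Q = m * cp * dT
Q = 205 * 1.03 * 126
Q = 26600 J


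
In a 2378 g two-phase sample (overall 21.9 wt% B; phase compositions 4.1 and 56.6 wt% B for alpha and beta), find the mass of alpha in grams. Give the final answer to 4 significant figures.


f_alpha = (C_beta - C0) / (C_beta - C_alpha)
f_alpha = (56.6 - 21.9) / (56.6 - 4.1) = 0.660952
m_alpha = f_alpha * m_total = 0.660952 * 2378 = 1572 g


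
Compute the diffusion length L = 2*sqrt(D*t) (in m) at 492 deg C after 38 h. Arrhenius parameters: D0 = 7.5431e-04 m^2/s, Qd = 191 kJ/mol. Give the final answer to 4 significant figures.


Step 1: D = D0 * exp(-Qd/(R*T))
T = 765.15 K
D = 7.5431e-04 * exp(-191e3 / (8.314 * 765.15)) = 6.88725e-17 m^2/s
Step 2: L = 2*sqrt(D*t)
t = 38 h = 136800 s
L = 2*sqrt(6.88725e-17 * 136800) = 6.139e-06 m


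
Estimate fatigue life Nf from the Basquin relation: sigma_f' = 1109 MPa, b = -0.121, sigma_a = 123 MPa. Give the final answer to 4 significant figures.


sigma_a = sigma_f' * (2*Nf)^b
2*Nf = (sigma_a / sigma_f')^(1/b)
2*Nf = (123 / 1109)^(1/-0.121)
2*Nf = 7.81233e+07
Nf = 3.906e+07 cycles


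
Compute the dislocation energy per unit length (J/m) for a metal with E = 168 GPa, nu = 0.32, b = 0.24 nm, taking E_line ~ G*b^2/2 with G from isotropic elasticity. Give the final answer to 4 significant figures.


Step 1: G = E / (2*(1+nu))
G = 168 / (2*(1+0.32)) = 63.6364 GPa = 6.36364e+10 Pa
Step 2: E_line = G*b^2/2
b = 0.24 nm = 2.4e-10 m
E_line = 0.5 * 6.36364e+10 * (2.4e-10)^2 = 1.833e-09 J/m


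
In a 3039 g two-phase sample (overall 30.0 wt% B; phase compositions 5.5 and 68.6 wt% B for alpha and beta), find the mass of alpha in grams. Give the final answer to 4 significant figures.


f_alpha = (C_beta - C0) / (C_beta - C_alpha)
f_alpha = (68.6 - 30.0) / (68.6 - 5.5) = 0.611727
m_alpha = f_alpha * m_total = 0.611727 * 3039 = 1859 g


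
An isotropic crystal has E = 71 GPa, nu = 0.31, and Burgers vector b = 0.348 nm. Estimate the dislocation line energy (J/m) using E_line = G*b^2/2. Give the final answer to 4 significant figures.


Step 1: G = E / (2*(1+nu))
G = 71 / (2*(1+0.31)) = 27.0992 GPa = 2.70992e+10 Pa
Step 2: E_line = G*b^2/2
b = 0.348 nm = 3.48e-10 m
E_line = 0.5 * 2.70992e+10 * (3.48e-10)^2 = 1.641e-09 J/m


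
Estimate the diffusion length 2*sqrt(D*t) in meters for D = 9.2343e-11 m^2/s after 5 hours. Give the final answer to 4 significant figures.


t = 5 hr = 18000 s
Diffusion length = 2*sqrt(D*t)
= 2*sqrt(9.2343e-11 * 18000)
= 2.579e-03 m


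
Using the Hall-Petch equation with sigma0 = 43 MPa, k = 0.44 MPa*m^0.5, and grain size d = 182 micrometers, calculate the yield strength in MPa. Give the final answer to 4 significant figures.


sigma_y = sigma0 + k / sqrt(d)
d = 182 um = 1.82e-04 m
sigma_y = 43 + 0.44 / sqrt(1.82e-04)
sigma_y = 75.61 MPa


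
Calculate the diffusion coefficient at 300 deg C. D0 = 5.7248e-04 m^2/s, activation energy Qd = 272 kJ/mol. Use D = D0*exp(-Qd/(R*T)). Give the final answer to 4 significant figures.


D = D0 * exp(-Qd / (R*T))
T = 573.15 K
D = 5.7248e-04 * exp(-272e3 / (8.314 * 573.15))
D = 9.287e-29 m^2/s


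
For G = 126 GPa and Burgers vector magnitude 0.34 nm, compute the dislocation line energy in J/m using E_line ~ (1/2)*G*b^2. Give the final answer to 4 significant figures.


E = G*b^2/2
b = 0.34 nm = 3.4e-10 m
G = 126 GPa = 1.26e+11 Pa
E = 0.5 * 1.26e+11 * (3.4e-10)^2
E = 7.283e-09 J/m


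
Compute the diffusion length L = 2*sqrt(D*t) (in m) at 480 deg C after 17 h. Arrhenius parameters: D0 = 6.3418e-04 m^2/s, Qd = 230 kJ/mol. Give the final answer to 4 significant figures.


Step 1: D = D0 * exp(-Qd/(R*T))
T = 753.15 K
D = 6.3418e-04 * exp(-230e3 / (8.314 * 753.15)) = 7.07963e-20 m^2/s
Step 2: L = 2*sqrt(D*t)
t = 17 h = 61200 s
L = 2*sqrt(7.07963e-20 * 61200) = 1.316e-07 m


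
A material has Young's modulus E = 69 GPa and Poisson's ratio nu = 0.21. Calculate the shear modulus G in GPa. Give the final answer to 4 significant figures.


G = E / (2*(1+nu))
G = 69 / (2*(1+0.21))
G = 28.51 GPa


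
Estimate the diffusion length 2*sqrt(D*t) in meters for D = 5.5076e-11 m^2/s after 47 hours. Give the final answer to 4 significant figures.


t = 47 hr = 169200 s
Diffusion length = 2*sqrt(D*t)
= 2*sqrt(5.5076e-11 * 169200)
= 6.105e-03 m


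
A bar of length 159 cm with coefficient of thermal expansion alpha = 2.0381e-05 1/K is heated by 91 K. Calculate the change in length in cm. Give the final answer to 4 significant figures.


dL = L0 * alpha * dT
dL = 159 * 2.0381e-05 * 91
dL = 0.2949 cm


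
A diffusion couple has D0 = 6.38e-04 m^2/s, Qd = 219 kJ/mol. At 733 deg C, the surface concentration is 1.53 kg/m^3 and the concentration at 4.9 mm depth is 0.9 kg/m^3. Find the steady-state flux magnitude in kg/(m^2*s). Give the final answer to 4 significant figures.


Step 1: D = D0 * exp(-Qd/(R*T))
T = 733 + 273.15 = 1006.15 K
D = 6.38e-04 * exp(-219e3 / (8.314 * 1006.15)) = 2.72236e-15 m^2/s
Step 2: J = D * (C1 - C2) / dx
J = 2.72236e-15 * (1.53 - 0.9) / 4.9e-03
J = 3.5e-13 kg/(m^2*s)


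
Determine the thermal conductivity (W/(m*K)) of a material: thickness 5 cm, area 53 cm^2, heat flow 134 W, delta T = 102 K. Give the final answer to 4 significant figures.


k = Q*L / (A*dT)
L = 0.05 m, A = 5.3e-03 m^2
k = 134 * 0.05 / (5.3e-03 * 102)
k = 12.39 W/(m*K)


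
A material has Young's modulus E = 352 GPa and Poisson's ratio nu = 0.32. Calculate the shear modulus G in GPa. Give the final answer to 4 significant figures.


G = E / (2*(1+nu))
G = 352 / (2*(1+0.32))
G = 133.3 GPa


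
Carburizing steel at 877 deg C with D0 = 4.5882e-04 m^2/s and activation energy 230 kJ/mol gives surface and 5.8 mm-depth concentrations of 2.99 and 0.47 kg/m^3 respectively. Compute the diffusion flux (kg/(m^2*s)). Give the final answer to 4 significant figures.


Step 1: D = D0 * exp(-Qd/(R*T))
T = 877 + 273.15 = 1150.15 K
D = 4.5882e-04 * exp(-230e3 / (8.314 * 1150.15)) = 1.64323e-14 m^2/s
Step 2: J = D * (C1 - C2) / dx
J = 1.64323e-14 * (2.99 - 0.47) / 5.8e-03
J = 7.14e-12 kg/(m^2*s)


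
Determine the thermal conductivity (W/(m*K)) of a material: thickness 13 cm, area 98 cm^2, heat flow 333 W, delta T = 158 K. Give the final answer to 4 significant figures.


k = Q*L / (A*dT)
L = 0.13 m, A = 9.8e-03 m^2
k = 333 * 0.13 / (9.8e-03 * 158)
k = 27.96 W/(m*K)


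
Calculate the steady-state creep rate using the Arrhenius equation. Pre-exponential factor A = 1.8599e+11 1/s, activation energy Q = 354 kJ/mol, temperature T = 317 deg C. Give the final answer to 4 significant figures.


rate = A * exp(-Q / (R*T))
T = 317 + 273.15 = 590.15 K
rate = 1.8599e+11 * exp(-354e3 / (8.314 * 590.15))
rate = 8.621e-21 1/s


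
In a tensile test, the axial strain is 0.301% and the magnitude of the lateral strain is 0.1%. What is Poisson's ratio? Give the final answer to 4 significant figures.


nu = -epsilon_lat / epsilon_axial
Lateral strain is contraction (negative), so using magnitudes:
nu = 0.1 / 0.301
nu = 0.3322


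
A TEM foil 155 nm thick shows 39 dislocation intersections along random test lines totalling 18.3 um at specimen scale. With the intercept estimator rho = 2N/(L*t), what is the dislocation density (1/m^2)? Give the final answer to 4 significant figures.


rho = 2N / (L * t)
L = 18.3 um = 1.83e-05 m, t = 155 nm = 1.55e-07 m
rho = 2 * 39 / (1.83e-05 * 1.55e-07)
rho = 2.75e+13 1/m^2


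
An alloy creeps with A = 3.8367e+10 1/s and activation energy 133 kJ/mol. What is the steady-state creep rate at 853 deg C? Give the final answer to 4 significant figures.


rate = A * exp(-Q / (R*T))
T = 853 + 273.15 = 1126.15 K
rate = 3.8367e+10 * exp(-133e3 / (8.314 * 1126.15))
rate = 25990 1/s


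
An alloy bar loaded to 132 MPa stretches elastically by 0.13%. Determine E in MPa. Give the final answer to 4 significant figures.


E = sigma / epsilon
epsilon = 0.13% = 1.3e-03
E = 132 / 1.3e-03
E = 101500 MPa


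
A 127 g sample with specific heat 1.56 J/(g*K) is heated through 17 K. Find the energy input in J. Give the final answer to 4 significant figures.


Q = m * cp * dT
Q = 127 * 1.56 * 17
Q = 3368 J


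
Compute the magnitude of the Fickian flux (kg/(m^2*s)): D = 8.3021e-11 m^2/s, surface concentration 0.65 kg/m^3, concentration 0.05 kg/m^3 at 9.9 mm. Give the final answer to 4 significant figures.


J = -D * (dC/dx) = D * (C1 - C2) / dx
J = 8.3021e-11 * (0.65 - 0.05) / 9.9e-03
J = 5.032e-09 kg/(m^2*s)


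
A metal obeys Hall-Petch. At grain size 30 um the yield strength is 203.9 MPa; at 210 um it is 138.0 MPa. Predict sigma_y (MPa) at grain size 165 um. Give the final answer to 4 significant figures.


sigma_y = sigma0 + k / sqrt(d)
1/sqrt(d1) = 1/sqrt(3e-05) = 182.574;  1/sqrt(d2) = 69.0066
k = (sigma1 - sigma2) / (1/sqrt(d1) - 1/sqrt(d2)) = (203.9 - 138.0) / (182.574 - 69.0066) = 0.580271 MPa*m^0.5
sigma0 = sigma1 - k/sqrt(d1) = 203.9 - 0.580271*182.574 = 97.9575 MPa
sigma_y(d3) = 97.9575 + 0.580271 / sqrt(1.65e-04) = 143.1 MPa


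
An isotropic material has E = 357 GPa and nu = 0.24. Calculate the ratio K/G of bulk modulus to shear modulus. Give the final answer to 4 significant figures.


G = E / (2*(1+nu))
G = 357 / (2*(1+0.24)) = 143.952 GPa
K = E / (3*(1-2*nu))
K = 357 / (3*(1-2*0.24)) = 228.846 GPa
K/G = 228.846 / 143.952 = 1.59


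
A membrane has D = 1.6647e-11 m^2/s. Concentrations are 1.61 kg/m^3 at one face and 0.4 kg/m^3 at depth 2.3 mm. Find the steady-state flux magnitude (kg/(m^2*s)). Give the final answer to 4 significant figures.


J = -D * (dC/dx) = D * (C1 - C2) / dx
J = 1.6647e-11 * (1.61 - 0.4) / 2.3e-03
J = 8.758e-09 kg/(m^2*s)


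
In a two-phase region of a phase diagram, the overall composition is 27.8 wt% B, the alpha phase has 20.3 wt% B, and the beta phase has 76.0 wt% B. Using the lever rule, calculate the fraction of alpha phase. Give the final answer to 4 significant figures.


f_alpha = (C_beta - C0) / (C_beta - C_alpha)
f_alpha = (76.0 - 27.8) / (76.0 - 20.3)
f_alpha = 0.8654


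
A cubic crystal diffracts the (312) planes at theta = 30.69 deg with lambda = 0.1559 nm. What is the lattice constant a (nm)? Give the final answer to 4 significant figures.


d = lambda / (2*sin(theta))
d = 0.1559 / (2*sin(30.69 deg))
d = 0.152725 nm
a = d * sqrt(h^2+k^2+l^2) = 0.152725 * sqrt(14)
a = 0.5714 nm


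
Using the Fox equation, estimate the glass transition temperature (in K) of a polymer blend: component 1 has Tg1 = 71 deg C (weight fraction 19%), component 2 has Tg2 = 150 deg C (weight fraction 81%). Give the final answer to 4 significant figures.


1/Tg = w1/Tg1 + w2/Tg2 (in Kelvin)
Tg1 = 344.15 K, Tg2 = 423.15 K
1/Tg = 0.19/344.15 + 0.81/423.15
Tg = 405.5 K


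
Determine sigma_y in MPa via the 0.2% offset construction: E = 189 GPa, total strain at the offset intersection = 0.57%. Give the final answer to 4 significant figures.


Offset strain = 0.002
Elastic strain at yield = total_strain - offset = 5.7e-03 - 0.002 = 3.7e-03
sigma_y = E * elastic_strain = 189000 * 3.7e-03
sigma_y = 699.3 MPa


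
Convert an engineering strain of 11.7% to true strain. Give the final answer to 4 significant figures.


epsilon_true = ln(1 + epsilon_eng)
epsilon_true = ln(1 + 0.117)
epsilon_true = 0.1106


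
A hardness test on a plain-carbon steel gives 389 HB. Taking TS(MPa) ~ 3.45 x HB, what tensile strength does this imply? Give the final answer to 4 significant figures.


TS (MPa) = 3.45 * HB
TS = 3.45 * 389
TS = 1342 MPa


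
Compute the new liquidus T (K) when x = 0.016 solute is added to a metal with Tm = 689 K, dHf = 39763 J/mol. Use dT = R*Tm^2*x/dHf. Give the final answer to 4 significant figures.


dT = R*Tm^2*x / dHf
dT = 8.314 * 689^2 * 0.016 / 39763
dT = 1.58814 K
T_new = 689 - 1.58814 = 687.4 K


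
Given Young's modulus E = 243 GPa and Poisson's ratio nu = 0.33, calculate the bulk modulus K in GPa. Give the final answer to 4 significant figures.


K = E / (3*(1-2*nu))
K = 243 / (3*(1-2*0.33))
K = 238.2 GPa


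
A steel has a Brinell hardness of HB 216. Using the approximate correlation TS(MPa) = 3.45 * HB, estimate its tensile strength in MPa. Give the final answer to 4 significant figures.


TS (MPa) = 3.45 * HB
TS = 3.45 * 216
TS = 745.2 MPa


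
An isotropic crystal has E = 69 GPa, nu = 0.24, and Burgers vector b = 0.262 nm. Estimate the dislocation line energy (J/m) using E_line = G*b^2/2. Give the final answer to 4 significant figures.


Step 1: G = E / (2*(1+nu))
G = 69 / (2*(1+0.24)) = 27.8226 GPa = 2.78226e+10 Pa
Step 2: E_line = G*b^2/2
b = 0.262 nm = 2.62e-10 m
E_line = 0.5 * 2.78226e+10 * (2.62e-10)^2 = 9.549e-10 J/m


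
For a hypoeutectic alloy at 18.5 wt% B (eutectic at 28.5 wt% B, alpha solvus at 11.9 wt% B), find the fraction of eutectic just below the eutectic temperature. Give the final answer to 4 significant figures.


f_primary = (C_e - C0) / (C_e - C_alpha_max)
f_primary = (28.5 - 18.5) / (28.5 - 11.9)
f_primary = 0.60241
f_eutectic = 1 - 0.60241 = 0.3976


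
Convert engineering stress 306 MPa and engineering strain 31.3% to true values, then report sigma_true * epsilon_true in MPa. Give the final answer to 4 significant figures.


sigma_true = sigma_eng * (1 + epsilon_eng)
sigma_true = 306 * (1 + 0.313) = 401.778 MPa
epsilon_true = ln(1 + epsilon_eng)
epsilon_true = ln(1 + 0.313) = 0.272315
sigma_true * epsilon_true = 401.778 * 0.272315 = 109.4 MPa


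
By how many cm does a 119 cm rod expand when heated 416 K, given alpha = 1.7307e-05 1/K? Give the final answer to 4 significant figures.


dL = L0 * alpha * dT
dL = 119 * 1.7307e-05 * 416
dL = 0.8568 cm


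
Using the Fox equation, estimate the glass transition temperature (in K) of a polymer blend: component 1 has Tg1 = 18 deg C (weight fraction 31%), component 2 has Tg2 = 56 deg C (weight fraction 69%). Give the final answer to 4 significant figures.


1/Tg = w1/Tg1 + w2/Tg2 (in Kelvin)
Tg1 = 291.15 K, Tg2 = 329.15 K
1/Tg = 0.31/291.15 + 0.69/329.15
Tg = 316.4 K


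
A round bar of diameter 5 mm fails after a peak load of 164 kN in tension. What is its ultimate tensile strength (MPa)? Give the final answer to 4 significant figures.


A0 = pi*(d/2)^2 = pi*(5/2)^2 = 19.635 mm^2
UTS = F_max / A0 = 164*1000 / 19.635
UTS = 8352 MPa


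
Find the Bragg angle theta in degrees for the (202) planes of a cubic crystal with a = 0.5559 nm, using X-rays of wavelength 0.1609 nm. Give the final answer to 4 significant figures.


d = a / sqrt(h^2+k^2+l^2)
d = 0.5559 / sqrt(8) = 0.19654 nm
lambda = 2*d*sin(theta)  =>  sin(theta) = lambda / (2*d)
sin(theta) = 0.1609 / (2 * 0.19654) = 0.409331
theta = 24.16 deg


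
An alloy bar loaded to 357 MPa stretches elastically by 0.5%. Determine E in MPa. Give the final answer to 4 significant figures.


E = sigma / epsilon
epsilon = 0.5% = 5e-03
E = 357 / 5e-03
E = 71400 MPa


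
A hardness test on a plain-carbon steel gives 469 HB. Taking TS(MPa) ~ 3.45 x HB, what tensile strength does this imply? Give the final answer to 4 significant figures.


TS (MPa) = 3.45 * HB
TS = 3.45 * 469
TS = 1618 MPa


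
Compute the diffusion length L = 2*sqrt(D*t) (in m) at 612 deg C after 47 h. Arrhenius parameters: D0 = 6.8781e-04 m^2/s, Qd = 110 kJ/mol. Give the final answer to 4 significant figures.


Step 1: D = D0 * exp(-Qd/(R*T))
T = 885.15 K
D = 6.8781e-04 * exp(-110e3 / (8.314 * 885.15)) = 2.21765e-10 m^2/s
Step 2: L = 2*sqrt(D*t)
t = 47 h = 169200 s
L = 2*sqrt(2.21765e-10 * 169200) = 0.01225 m


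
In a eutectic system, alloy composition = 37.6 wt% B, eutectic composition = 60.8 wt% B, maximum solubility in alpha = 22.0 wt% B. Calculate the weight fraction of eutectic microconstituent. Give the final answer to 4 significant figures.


f_primary = (C_e - C0) / (C_e - C_alpha_max)
f_primary = (60.8 - 37.6) / (60.8 - 22.0)
f_primary = 0.597938
f_eutectic = 1 - 0.597938 = 0.4021


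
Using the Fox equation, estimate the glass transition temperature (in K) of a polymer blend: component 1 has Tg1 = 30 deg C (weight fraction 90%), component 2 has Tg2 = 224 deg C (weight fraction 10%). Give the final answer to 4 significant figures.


1/Tg = w1/Tg1 + w2/Tg2 (in Kelvin)
Tg1 = 303.15 K, Tg2 = 497.15 K
1/Tg = 0.9/303.15 + 0.1/497.15
Tg = 315.5 K


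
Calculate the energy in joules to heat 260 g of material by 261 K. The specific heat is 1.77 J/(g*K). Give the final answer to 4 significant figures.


Q = m * cp * dT
Q = 260 * 1.77 * 261
Q = 120100 J


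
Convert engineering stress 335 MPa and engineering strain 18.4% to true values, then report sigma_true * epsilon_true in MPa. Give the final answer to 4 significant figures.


sigma_true = sigma_eng * (1 + epsilon_eng)
sigma_true = 335 * (1 + 0.184) = 396.64 MPa
epsilon_true = ln(1 + epsilon_eng)
epsilon_true = ln(1 + 0.184) = 0.168899
sigma_true * epsilon_true = 396.64 * 0.168899 = 66.99 MPa


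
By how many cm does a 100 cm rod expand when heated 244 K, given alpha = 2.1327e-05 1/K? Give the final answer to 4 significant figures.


dL = L0 * alpha * dT
dL = 100 * 2.1327e-05 * 244
dL = 0.5204 cm


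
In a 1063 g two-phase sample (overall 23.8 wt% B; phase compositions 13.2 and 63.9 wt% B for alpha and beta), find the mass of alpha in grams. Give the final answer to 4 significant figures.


f_alpha = (C_beta - C0) / (C_beta - C_alpha)
f_alpha = (63.9 - 23.8) / (63.9 - 13.2) = 0.790927
m_alpha = f_alpha * m_total = 0.790927 * 1063 = 840.8 g


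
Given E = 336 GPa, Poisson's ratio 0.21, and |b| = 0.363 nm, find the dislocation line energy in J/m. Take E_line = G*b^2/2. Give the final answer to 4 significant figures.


Step 1: G = E / (2*(1+nu))
G = 336 / (2*(1+0.21)) = 138.843 GPa = 1.38843e+11 Pa
Step 2: E_line = G*b^2/2
b = 0.363 nm = 3.63e-10 m
E_line = 0.5 * 1.38843e+11 * (3.63e-10)^2 = 9.148e-09 J/m


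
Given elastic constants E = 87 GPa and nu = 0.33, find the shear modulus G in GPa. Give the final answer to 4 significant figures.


G = E / (2*(1+nu))
G = 87 / (2*(1+0.33))
G = 32.71 GPa


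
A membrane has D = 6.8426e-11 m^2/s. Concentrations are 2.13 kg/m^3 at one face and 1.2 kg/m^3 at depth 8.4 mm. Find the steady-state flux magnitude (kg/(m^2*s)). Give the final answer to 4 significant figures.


J = -D * (dC/dx) = D * (C1 - C2) / dx
J = 6.8426e-11 * (2.13 - 1.2) / 8.4e-03
J = 7.576e-09 kg/(m^2*s)


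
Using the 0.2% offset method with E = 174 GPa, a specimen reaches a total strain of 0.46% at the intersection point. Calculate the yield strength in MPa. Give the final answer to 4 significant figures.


Offset strain = 0.002
Elastic strain at yield = total_strain - offset = 4.6e-03 - 0.002 = 2.6e-03
sigma_y = E * elastic_strain = 174000 * 2.6e-03
sigma_y = 452.4 MPa


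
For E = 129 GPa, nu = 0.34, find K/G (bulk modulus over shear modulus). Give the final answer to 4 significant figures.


G = E / (2*(1+nu))
G = 129 / (2*(1+0.34)) = 48.1343 GPa
K = E / (3*(1-2*nu))
K = 129 / (3*(1-2*0.34)) = 134.375 GPa
K/G = 134.375 / 48.1343 = 2.792


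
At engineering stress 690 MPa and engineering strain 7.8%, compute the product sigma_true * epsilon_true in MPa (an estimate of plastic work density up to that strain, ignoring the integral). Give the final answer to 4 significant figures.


sigma_true = sigma_eng * (1 + epsilon_eng)
sigma_true = 690 * (1 + 0.078) = 743.82 MPa
epsilon_true = ln(1 + epsilon_eng)
epsilon_true = ln(1 + 0.078) = 0.0751075
sigma_true * epsilon_true = 743.82 * 0.0751075 = 55.87 MPa


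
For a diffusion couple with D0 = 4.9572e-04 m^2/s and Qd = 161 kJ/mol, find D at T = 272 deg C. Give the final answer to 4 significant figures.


D = D0 * exp(-Qd / (R*T))
T = 545.15 K
D = 4.9572e-04 * exp(-161e3 / (8.314 * 545.15))
D = 1.854e-19 m^2/s


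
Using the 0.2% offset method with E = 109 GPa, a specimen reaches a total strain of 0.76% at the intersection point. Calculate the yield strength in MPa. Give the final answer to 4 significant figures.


Offset strain = 0.002
Elastic strain at yield = total_strain - offset = 7.6e-03 - 0.002 = 5.6e-03
sigma_y = E * elastic_strain = 109000 * 5.6e-03
sigma_y = 610.4 MPa


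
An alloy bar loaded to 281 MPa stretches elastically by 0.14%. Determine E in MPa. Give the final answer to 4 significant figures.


E = sigma / epsilon
epsilon = 0.14% = 1.4e-03
E = 281 / 1.4e-03
E = 200700 MPa


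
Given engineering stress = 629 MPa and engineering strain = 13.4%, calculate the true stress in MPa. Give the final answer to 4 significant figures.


sigma_true = sigma_eng * (1 + epsilon_eng)
sigma_true = 629 * (1 + 0.134)
sigma_true = 713.3 MPa


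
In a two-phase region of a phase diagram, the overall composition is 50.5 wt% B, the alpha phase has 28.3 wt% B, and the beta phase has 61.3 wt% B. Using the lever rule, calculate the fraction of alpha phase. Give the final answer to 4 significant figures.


f_alpha = (C_beta - C0) / (C_beta - C_alpha)
f_alpha = (61.3 - 50.5) / (61.3 - 28.3)
f_alpha = 0.3273


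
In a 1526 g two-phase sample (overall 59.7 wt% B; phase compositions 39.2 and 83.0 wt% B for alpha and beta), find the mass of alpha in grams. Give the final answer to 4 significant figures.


f_alpha = (C_beta - C0) / (C_beta - C_alpha)
f_alpha = (83.0 - 59.7) / (83.0 - 39.2) = 0.531963
m_alpha = f_alpha * m_total = 0.531963 * 1526 = 811.8 g


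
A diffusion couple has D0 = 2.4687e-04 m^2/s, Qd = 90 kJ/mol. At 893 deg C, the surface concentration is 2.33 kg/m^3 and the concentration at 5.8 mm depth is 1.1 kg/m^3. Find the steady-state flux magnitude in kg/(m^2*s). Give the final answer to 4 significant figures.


Step 1: D = D0 * exp(-Qd/(R*T))
T = 893 + 273.15 = 1166.15 K
D = 2.4687e-04 * exp(-90e3 / (8.314 * 1166.15)) = 2.29619e-08 m^2/s
Step 2: J = D * (C1 - C2) / dx
J = 2.29619e-08 * (2.33 - 1.1) / 5.8e-03
J = 4.87e-06 kg/(m^2*s)


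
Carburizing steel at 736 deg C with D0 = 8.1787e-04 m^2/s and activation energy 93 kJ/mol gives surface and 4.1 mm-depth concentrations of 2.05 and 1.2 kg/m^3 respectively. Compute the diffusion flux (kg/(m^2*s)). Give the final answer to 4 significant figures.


Step 1: D = D0 * exp(-Qd/(R*T))
T = 736 + 273.15 = 1009.15 K
D = 8.1787e-04 * exp(-93e3 / (8.314 * 1009.15)) = 1.25526e-08 m^2/s
Step 2: J = D * (C1 - C2) / dx
J = 1.25526e-08 * (2.05 - 1.2) / 4.1e-03
J = 2.602e-06 kg/(m^2*s)


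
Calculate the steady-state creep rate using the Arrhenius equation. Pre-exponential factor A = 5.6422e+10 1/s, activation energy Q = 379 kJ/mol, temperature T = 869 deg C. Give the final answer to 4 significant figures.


rate = A * exp(-Q / (R*T))
T = 869 + 273.15 = 1142.15 K
rate = 5.6422e+10 * exp(-379e3 / (8.314 * 1142.15))
rate = 2.617e-07 1/s


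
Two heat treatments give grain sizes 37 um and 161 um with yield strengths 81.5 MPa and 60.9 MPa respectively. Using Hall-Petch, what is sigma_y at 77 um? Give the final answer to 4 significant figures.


sigma_y = sigma0 + k / sqrt(d)
1/sqrt(d1) = 1/sqrt(3.7e-05) = 164.399;  1/sqrt(d2) = 78.811
k = (sigma1 - sigma2) / (1/sqrt(d1) - 1/sqrt(d2)) = (81.5 - 60.9) / (164.399 - 78.811) = 0.240688 MPa*m^0.5
sigma0 = sigma1 - k/sqrt(d1) = 81.5 - 0.240688*164.399 = 41.9311 MPa
sigma_y(d3) = 41.9311 + 0.240688 / sqrt(7.7e-05) = 69.36 MPa


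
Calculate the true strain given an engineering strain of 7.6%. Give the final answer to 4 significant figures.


epsilon_true = ln(1 + epsilon_eng)
epsilon_true = ln(1 + 0.076)
epsilon_true = 0.07325


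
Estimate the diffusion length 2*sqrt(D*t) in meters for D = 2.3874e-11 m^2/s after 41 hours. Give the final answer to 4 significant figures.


t = 41 hr = 147600 s
Diffusion length = 2*sqrt(D*t)
= 2*sqrt(2.3874e-11 * 147600)
= 3.754e-03 m


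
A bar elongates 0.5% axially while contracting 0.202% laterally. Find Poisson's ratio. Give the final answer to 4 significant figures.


nu = -epsilon_lat / epsilon_axial
Lateral strain is contraction (negative), so using magnitudes:
nu = 0.202 / 0.5
nu = 0.404


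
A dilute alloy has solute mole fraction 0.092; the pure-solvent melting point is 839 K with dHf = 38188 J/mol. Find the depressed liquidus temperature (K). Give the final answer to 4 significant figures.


dT = R*Tm^2*x / dHf
dT = 8.314 * 839^2 * 0.092 / 38188
dT = 14.0992 K
T_new = 839 - 14.0992 = 824.9 K


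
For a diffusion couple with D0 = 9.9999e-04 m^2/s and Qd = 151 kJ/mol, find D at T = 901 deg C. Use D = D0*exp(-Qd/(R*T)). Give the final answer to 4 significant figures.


D = D0 * exp(-Qd / (R*T))
T = 1174.15 K
D = 9.9999e-04 * exp(-151e3 / (8.314 * 1174.15))
D = 1.915e-10 m^2/s


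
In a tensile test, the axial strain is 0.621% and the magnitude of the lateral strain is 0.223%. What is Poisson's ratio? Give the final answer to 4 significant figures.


nu = -epsilon_lat / epsilon_axial
Lateral strain is contraction (negative), so using magnitudes:
nu = 0.223 / 0.621
nu = 0.3591


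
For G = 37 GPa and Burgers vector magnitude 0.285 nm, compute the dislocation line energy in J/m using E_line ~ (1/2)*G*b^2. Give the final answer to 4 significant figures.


E = G*b^2/2
b = 0.285 nm = 2.85e-10 m
G = 37 GPa = 3.7e+10 Pa
E = 0.5 * 3.7e+10 * (2.85e-10)^2
E = 1.503e-09 J/m


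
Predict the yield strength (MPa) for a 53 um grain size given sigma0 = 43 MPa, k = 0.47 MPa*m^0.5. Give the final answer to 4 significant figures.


sigma_y = sigma0 + k / sqrt(d)
d = 53 um = 5.3e-05 m
sigma_y = 43 + 0.47 / sqrt(5.3e-05)
sigma_y = 107.6 MPa


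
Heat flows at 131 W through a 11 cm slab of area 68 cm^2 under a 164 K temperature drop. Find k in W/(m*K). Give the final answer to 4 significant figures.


k = Q*L / (A*dT)
L = 0.11 m, A = 6.8e-03 m^2
k = 131 * 0.11 / (6.8e-03 * 164)
k = 12.92 W/(m*K)


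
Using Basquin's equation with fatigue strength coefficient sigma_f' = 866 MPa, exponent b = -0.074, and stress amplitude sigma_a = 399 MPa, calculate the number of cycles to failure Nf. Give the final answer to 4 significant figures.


sigma_a = sigma_f' * (2*Nf)^b
2*Nf = (sigma_a / sigma_f')^(1/b)
2*Nf = (399 / 866)^(1/-0.074)
2*Nf = 35310.6
Nf = 17660 cycles


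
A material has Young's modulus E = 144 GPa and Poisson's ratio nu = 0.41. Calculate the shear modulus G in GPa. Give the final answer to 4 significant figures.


G = E / (2*(1+nu))
G = 144 / (2*(1+0.41))
G = 51.06 GPa


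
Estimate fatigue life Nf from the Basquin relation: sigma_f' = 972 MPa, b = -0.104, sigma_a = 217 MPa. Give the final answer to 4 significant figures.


sigma_a = sigma_f' * (2*Nf)^b
2*Nf = (sigma_a / sigma_f')^(1/b)
2*Nf = (217 / 972)^(1/-0.104)
2*Nf = 1.82642e+06
Nf = 913200 cycles


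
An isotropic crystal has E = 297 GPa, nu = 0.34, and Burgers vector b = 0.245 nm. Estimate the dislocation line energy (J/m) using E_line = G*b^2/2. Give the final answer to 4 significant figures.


Step 1: G = E / (2*(1+nu))
G = 297 / (2*(1+0.34)) = 110.821 GPa = 1.10821e+11 Pa
Step 2: E_line = G*b^2/2
b = 0.245 nm = 2.45e-10 m
E_line = 0.5 * 1.10821e+11 * (2.45e-10)^2 = 3.326e-09 J/m


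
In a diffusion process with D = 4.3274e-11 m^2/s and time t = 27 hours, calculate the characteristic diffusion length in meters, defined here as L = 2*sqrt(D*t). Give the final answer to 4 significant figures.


t = 27 hr = 97200 s
Diffusion length = 2*sqrt(D*t)
= 2*sqrt(4.3274e-11 * 97200)
= 4.102e-03 m


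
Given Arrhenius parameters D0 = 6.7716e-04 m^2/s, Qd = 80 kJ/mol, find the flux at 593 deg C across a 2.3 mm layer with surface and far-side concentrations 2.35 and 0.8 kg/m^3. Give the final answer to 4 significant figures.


Step 1: D = D0 * exp(-Qd/(R*T))
T = 593 + 273.15 = 866.15 K
D = 6.7716e-04 * exp(-80e3 / (8.314 * 866.15)) = 1.01387e-08 m^2/s
Step 2: J = D * (C1 - C2) / dx
J = 1.01387e-08 * (2.35 - 0.8) / 2.3e-03
J = 6.833e-06 kg/(m^2*s)


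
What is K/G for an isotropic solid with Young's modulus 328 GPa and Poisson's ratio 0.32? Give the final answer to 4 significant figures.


G = E / (2*(1+nu))
G = 328 / (2*(1+0.32)) = 124.242 GPa
K = E / (3*(1-2*nu))
K = 328 / (3*(1-2*0.32)) = 303.704 GPa
K/G = 303.704 / 124.242 = 2.444


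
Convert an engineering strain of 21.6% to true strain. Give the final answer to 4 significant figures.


epsilon_true = ln(1 + epsilon_eng)
epsilon_true = ln(1 + 0.216)
epsilon_true = 0.1956


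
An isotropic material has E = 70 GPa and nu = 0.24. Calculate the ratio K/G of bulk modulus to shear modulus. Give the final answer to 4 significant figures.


G = E / (2*(1+nu))
G = 70 / (2*(1+0.24)) = 28.2258 GPa
K = E / (3*(1-2*nu))
K = 70 / (3*(1-2*0.24)) = 44.8718 GPa
K/G = 44.8718 / 28.2258 = 1.59


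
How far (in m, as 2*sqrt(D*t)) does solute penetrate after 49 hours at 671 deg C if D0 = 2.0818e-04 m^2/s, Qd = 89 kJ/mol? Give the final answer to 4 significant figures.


Step 1: D = D0 * exp(-Qd/(R*T))
T = 944.15 K
D = 2.0818e-04 * exp(-89e3 / (8.314 * 944.15)) = 2.47959e-09 m^2/s
Step 2: L = 2*sqrt(D*t)
t = 49 h = 176400 s
L = 2*sqrt(2.47959e-09 * 176400) = 0.04183 m


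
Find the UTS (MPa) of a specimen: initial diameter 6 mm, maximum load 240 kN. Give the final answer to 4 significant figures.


A0 = pi*(d/2)^2 = pi*(6/2)^2 = 28.2743 mm^2
UTS = F_max / A0 = 240*1000 / 28.2743
UTS = 8488 MPa


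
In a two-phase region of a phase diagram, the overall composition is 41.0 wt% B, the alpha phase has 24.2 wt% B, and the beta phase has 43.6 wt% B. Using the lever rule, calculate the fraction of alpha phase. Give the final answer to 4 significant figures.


f_alpha = (C_beta - C0) / (C_beta - C_alpha)
f_alpha = (43.6 - 41.0) / (43.6 - 24.2)
f_alpha = 0.134
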